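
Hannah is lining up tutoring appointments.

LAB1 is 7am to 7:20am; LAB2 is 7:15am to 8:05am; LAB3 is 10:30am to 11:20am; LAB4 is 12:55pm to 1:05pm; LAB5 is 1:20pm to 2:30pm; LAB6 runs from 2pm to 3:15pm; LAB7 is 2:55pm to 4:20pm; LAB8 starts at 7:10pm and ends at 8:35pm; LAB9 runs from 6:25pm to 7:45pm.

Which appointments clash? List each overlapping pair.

Sorted by start: LAB1, LAB2, LAB3, LAB4, LAB5, LAB6, LAB7, LAB9, LAB8.
LAB2 starts before LAB1 ends → LAB1 and LAB2 overlap.
LAB3 starts after LAB1 ends, so LAB1 has no further overlaps.
LAB3 starts after LAB2 ends, so LAB2 has no further overlaps.
LAB4 starts after LAB3 ends, so LAB3 has no further overlaps.
LAB5 starts after LAB4 ends, so LAB4 has no further overlaps.
LAB6 starts before LAB5 ends → LAB5 and LAB6 overlap.
LAB7 starts after LAB5 ends, so LAB5 has no further overlaps.
LAB7 starts before LAB6 ends → LAB6 and LAB7 overlap.
LAB9 starts after LAB6 ends, so LAB6 has no further overlaps.
LAB9 starts after LAB7 ends, so LAB7 has no further overlaps.
LAB8 starts before LAB9 ends → LAB9 and LAB8 overlap.

LAB1 & LAB2, LAB5 & LAB6, LAB6 & LAB7, LAB8 & LAB9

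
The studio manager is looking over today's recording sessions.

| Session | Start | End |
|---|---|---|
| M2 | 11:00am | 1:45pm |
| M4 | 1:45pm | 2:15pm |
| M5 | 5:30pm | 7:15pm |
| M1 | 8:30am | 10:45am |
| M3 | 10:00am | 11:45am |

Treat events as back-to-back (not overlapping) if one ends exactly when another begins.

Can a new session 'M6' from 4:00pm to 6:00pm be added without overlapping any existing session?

No — it overlaps M5

M1: ends 10:45am at or before M6 starts 4:00pm → clear.
M3: ends 11:45am at or before M6 starts 4:00pm → clear.
M2: ends 1:45pm at or before M6 starts 4:00pm → clear.
M4: ends 2:15pm at or before M6 starts 4:00pm → clear.
M5: starts 5:30pm before M6 ends 6:00pm, and ends 7:15pm after M6 starts 4:00pm → overlap.
M6 overlaps M5.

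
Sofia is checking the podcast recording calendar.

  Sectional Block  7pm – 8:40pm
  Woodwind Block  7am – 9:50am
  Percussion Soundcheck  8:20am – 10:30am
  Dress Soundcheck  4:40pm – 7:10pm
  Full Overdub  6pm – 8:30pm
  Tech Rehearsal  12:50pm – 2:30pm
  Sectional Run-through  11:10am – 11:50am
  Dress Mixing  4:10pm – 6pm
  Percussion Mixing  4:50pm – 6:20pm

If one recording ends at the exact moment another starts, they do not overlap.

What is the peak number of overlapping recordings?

Sweep the timeline, counting +1 at each start and −1 at each end (ends before starts at a tie):
7am start Woodwind Block → 1
8:20am start Percussion Soundcheck → 2
9:50am end Woodwind Block → 1
10:30am end Percussion Soundcheck → 0
11:10am start Sectional Run-through → 1
11:50am end Sectional Run-through → 0
12:50pm start Tech Rehearsal → 1
2:30pm end Tech Rehearsal → 0
4:10pm start Dress Mixing → 1
4:40pm start Dress Soundcheck → 2
4:50pm start Percussion Mixing → 3
6pm end Dress Mixing → 2
6pm start Full Overdub → 3
6:20pm end Percussion Mixing → 2
7pm start Sectional Block → 3
7:10pm end Dress Soundcheck → 2
8:30pm end Full Overdub → 1
8:40pm end Sectional Block → 0
Peak is 3, at 4:50pm (Dress Mixing, Dress Soundcheck, Percussion Mixing).

3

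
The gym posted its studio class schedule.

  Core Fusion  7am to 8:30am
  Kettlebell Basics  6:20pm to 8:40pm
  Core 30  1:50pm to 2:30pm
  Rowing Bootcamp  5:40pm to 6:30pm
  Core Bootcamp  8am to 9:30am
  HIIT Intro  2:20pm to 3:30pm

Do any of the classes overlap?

Two intervals overlap when each starts before the other ends.
Sorted by start: Core Fusion, Core Bootcamp, Core 30, HIIT Intro, Rowing Bootcamp, Kettlebell Basics.
Core Bootcamp starts before Core Fusion ends → Core Fusion and Core Bootcamp overlap.
That's a conflict, so the schedule is not conflict-free.

Yes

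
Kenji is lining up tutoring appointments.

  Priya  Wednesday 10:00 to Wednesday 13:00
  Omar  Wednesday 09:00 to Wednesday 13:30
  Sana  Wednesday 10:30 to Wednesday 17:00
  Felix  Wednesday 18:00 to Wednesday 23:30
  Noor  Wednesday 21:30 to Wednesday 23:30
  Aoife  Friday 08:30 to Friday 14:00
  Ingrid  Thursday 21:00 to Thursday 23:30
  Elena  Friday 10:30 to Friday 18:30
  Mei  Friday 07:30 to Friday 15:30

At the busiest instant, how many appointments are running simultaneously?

Sort all start/end points and keep a running count:
Wednesday 09:00 start Omar → 1
Wednesday 10:00 start Priya → 2
Wednesday 10:30 start Sana → 3
Wednesday 13:00 end Priya → 2
Wednesday 13:30 end Omar → 1
Wednesday 17:00 end Sana → 0
Wednesday 18:00 start Felix → 1
Wednesday 21:30 start Noor → 2
Wednesday 23:30 end Felix → 1
Wednesday 23:30 end Noor → 0
Thursday 21:00 start Ingrid → 1
Thursday 23:30 end Ingrid → 0
Friday 07:30 start Mei → 1
Friday 08:30 start Aoife → 2
Friday 10:30 start Elena → 3
Friday 14:00 end Aoife → 2
Friday 15:30 end Mei → 1
Friday 18:30 end Elena → 0
Peak is 3, at Wednesday 10:30 (Omar, Priya, Sana).

3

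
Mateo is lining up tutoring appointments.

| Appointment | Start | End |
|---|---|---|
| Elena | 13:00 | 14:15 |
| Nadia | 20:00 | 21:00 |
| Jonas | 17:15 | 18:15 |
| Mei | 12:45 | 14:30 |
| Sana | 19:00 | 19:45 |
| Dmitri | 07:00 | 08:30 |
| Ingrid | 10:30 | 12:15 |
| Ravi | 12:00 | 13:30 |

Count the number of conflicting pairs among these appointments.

4

Sorted by start: Dmitri, Ingrid, Ravi, Mei, Elena, Jonas, Sana, Nadia.
Ingrid starts after Dmitri ends; Dmitri is clear from here.
Ravi starts before Ingrid ends → Ingrid and Ravi overlap.
Mei starts after Ingrid ends; Ingrid is clear from here.
Mei starts before Ravi ends → Ravi and Mei overlap.
Elena starts before Ravi ends → Ravi and Elena overlap.
Jonas starts after Ravi ends; Ravi is clear from here.
Elena starts before Mei ends → Mei and Elena overlap.
Jonas starts after Mei ends; Mei is clear from here.
Jonas starts after Elena ends; Elena is clear from here.
Sana starts after Jonas ends; Jonas is clear from here.
Nadia starts after Sana ends.
Overlapping pairs: Elena & Mei, Elena & Ravi, Ingrid & Ravi, Mei & Ravi — 4 in total.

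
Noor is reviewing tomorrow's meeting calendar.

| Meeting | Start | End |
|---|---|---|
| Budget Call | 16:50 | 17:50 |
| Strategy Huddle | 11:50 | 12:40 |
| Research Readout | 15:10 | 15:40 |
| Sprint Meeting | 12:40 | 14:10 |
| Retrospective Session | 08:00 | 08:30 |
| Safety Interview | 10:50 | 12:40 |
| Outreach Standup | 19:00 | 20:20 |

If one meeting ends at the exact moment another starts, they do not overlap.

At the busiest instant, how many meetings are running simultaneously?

2

Sort all start/end points and keep a running count:
08:00 start Retrospective Session → 1
08:30 end Retrospective Session → 0
10:50 start Safety Interview → 1
11:50 start Strategy Huddle → 2
12:40 end Safety Interview → 1
12:40 end Strategy Huddle → 0
12:40 start Sprint Meeting → 1
14:10 end Sprint Meeting → 0
15:10 start Research Readout → 1
15:40 end Research Readout → 0
16:50 start Budget Call → 1
17:50 end Budget Call → 0
19:00 start Outreach Standup → 1
20:20 end Outreach Standup → 0
Peak is 2, at 11:50 (Safety Interview, Strategy Huddle).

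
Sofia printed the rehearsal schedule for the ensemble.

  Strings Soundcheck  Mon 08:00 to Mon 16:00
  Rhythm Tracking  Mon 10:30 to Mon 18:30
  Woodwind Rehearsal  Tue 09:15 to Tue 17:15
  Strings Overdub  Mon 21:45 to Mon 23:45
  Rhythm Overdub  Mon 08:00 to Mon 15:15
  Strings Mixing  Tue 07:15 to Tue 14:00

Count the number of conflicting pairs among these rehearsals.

Sorted by start: Strings Soundcheck, Rhythm Overdub, Rhythm Tracking, Strings Overdub, Strings Mixing, Woodwind Rehearsal.
Rhythm Overdub starts before Strings Soundcheck ends → Strings Soundcheck and Rhythm Overdub overlap.
Rhythm Tracking starts before Strings Soundcheck ends → Strings Soundcheck and Rhythm Tracking overlap.
Strings Overdub starts after Strings Soundcheck ends; Strings Soundcheck is clear from here.
Rhythm Tracking starts before Rhythm Overdub ends → Rhythm Overdub and Rhythm Tracking overlap.
Strings Overdub starts after Rhythm Overdub ends; Rhythm Overdub is clear from here.
Strings Overdub starts after Rhythm Tracking ends; Rhythm Tracking is clear from here.
Strings Mixing starts after Strings Overdub ends; Strings Overdub is clear from here.
Woodwind Rehearsal starts before Strings Mixing ends → Strings Mixing and Woodwind Rehearsal overlap.
Overlapping pairs: Rhythm Overdub & Rhythm Tracking, Rhythm Overdub & Strings Soundcheck, Rhythm Tracking & Strings Soundcheck, Strings Mixing & Woodwind Rehearsal — 4 in total.

4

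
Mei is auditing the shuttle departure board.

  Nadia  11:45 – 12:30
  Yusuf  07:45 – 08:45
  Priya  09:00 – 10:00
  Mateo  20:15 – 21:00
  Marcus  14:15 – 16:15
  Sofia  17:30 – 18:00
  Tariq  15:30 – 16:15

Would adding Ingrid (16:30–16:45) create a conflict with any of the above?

Yusuf: ends 08:45 at or before Ingrid starts 16:30 → clear.
Priya: ends 10:00 at or before Ingrid starts 16:30 → clear.
Nadia: ends 12:30 at or before Ingrid starts 16:30 → clear.
Marcus: ends 16:15 at or before Ingrid starts 16:30 → clear.
Tariq: ends 16:15 at or before Ingrid starts 16:30 → clear.
Sofia: starts 17:30 at or after Ingrid ends 16:45 → clear.
Mateo: starts 20:15 at or after Ingrid ends 16:45 → clear.

No — it doesn't clash with anything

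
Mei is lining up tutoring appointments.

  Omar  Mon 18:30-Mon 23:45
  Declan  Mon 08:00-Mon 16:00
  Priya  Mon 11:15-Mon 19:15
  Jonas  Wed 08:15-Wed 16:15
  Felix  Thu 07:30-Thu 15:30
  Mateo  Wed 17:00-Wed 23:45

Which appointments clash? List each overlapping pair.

Declan & Priya, Omar & Priya

Sorted by start: Declan, Priya, Omar, Jonas, Mateo, Felix.
Priya starts before Declan ends → Declan and Priya overlap.
Omar starts after Declan ends; Declan is clear from here.
Omar starts before Priya ends → Priya and Omar overlap.
Jonas starts after Priya ends; Priya is clear from here.
Jonas starts after Omar ends; Omar is clear from here.
Mateo starts after Jonas ends; Jonas is clear from here.
Felix starts after Mateo ends.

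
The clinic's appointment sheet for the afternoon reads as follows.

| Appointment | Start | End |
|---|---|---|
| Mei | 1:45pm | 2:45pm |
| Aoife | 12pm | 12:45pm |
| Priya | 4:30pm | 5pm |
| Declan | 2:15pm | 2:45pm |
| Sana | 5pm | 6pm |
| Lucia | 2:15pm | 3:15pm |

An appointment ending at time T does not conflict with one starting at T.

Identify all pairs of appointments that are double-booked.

Declan & Lucia, Declan & Mei, Lucia & Mei

Check each pair: they overlap iff neither finishes before the other starts.
Sorted by start: Aoife, Mei, Lucia, Declan, Priya, Sana.
Mei starts after Aoife ends, so Aoife has no further overlaps.
Lucia starts before Mei ends → Mei and Lucia overlap.
Declan starts before Mei ends → Mei and Declan overlap.
Priya starts after Mei ends, so Mei has no further overlaps.
Declan starts before Lucia ends → Lucia and Declan overlap.
Priya starts after Lucia ends, so Lucia has no further overlaps.
Priya starts after Declan ends, so Declan has no further overlaps.
Sana starts exactly when Priya ends (back-to-back, no overlap).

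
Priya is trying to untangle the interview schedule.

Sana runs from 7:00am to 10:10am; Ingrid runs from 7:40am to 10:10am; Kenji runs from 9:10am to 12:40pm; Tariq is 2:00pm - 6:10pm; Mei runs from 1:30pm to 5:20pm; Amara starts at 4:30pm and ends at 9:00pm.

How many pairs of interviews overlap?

Sorted by start: Sana, Ingrid, Kenji, Mei, Tariq, Amara.
Ingrid starts before Sana ends → Sana and Ingrid overlap.
Kenji starts before Sana ends → Sana and Kenji overlap.
Mei starts after Sana ends; Sana is clear from here.
Kenji starts before Ingrid ends → Ingrid and Kenji overlap.
Mei starts after Ingrid ends; Ingrid is clear from here.
Mei starts after Kenji ends; Kenji is clear from here.
Tariq starts before Mei ends → Mei and Tariq overlap.
Amara starts before Mei ends → Mei and Amara overlap.
Amara starts before Tariq ends → Tariq and Amara overlap.
Overlapping pairs: Amara & Mei, Amara & Tariq, Ingrid & Kenji, Ingrid & Sana, Kenji & Sana, Mei & Tariq — 6 in total.

6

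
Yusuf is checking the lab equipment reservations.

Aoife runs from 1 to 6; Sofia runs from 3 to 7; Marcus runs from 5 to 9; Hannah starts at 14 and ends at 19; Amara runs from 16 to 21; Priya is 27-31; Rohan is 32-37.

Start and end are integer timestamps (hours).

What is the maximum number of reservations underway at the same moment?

Sweep the timeline, counting +1 at each start and −1 at each end (ends before starts at a tie):
1 start Aoife → 1
3 start Sofia → 2
5 start Marcus → 3
6 end Aoife → 2
7 end Sofia → 1
9 end Marcus → 0
14 start Hannah → 1
16 start Amara → 2
19 end Hannah → 1
21 end Amara → 0
27 start Priya → 1
31 end Priya → 0
32 start Rohan → 1
37 end Rohan → 0
Peak is 3, at 5 (Aoife, Marcus, Sofia).

3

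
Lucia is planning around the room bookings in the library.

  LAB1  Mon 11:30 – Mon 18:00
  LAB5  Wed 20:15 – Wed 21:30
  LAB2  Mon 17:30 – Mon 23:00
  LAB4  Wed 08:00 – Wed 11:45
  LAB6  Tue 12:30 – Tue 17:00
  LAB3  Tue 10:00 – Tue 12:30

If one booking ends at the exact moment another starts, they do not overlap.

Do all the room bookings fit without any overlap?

Sorted by start: LAB1, LAB2, LAB3, LAB6, LAB4, LAB5.
LAB2 starts before LAB1 ends → LAB1 and LAB2 overlap.
That's a conflict, so the schedule is not conflict-free.

No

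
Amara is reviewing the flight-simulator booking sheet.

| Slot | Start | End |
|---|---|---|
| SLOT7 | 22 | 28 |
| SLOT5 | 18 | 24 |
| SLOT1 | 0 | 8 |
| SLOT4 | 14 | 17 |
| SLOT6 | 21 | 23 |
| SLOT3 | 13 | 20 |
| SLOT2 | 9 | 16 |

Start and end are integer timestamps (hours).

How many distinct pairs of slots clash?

7

Sorted by start: SLOT1, SLOT2, SLOT3, SLOT4, SLOT5, SLOT6, SLOT7.
SLOT2 starts after SLOT1 ends; SLOT1 is clear from here.
SLOT3 starts before SLOT2 ends → SLOT2 and SLOT3 overlap.
SLOT4 starts before SLOT2 ends → SLOT2 and SLOT4 overlap.
SLOT5 starts after SLOT2 ends; SLOT2 is clear from here.
SLOT4 starts before SLOT3 ends → SLOT3 and SLOT4 overlap.
SLOT5 starts before SLOT3 ends → SLOT3 and SLOT5 overlap.
SLOT6 starts after SLOT3 ends; SLOT3 is clear from here.
SLOT5 starts after SLOT4 ends; SLOT4 is clear from here.
SLOT6 starts before SLOT5 ends → SLOT5 and SLOT6 overlap.
SLOT7 starts before SLOT5 ends → SLOT5 and SLOT7 overlap.
SLOT7 starts before SLOT6 ends → SLOT6 and SLOT7 overlap.
Overlapping pairs: SLOT2 & SLOT3, SLOT2 & SLOT4, SLOT3 & SLOT4, SLOT3 & SLOT5, SLOT5 & SLOT6, SLOT5 & SLOT7, SLOT6 & SLOT7 — 7 in total.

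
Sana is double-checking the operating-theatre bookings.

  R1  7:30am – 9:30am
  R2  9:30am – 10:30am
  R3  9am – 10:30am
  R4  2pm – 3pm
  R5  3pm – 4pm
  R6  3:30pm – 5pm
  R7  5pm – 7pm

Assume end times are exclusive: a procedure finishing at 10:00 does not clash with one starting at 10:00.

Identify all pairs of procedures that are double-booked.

R1 & R3, R2 & R3, R5 & R6

Sorted by start: R1, R3, R2, R4, R5, R6, R7.
R3 starts before R1 ends → R1 and R3 overlap.
R2 starts exactly when R1 ends (back-to-back, no overlap) — done with R1.
R2 starts before R3 ends → R3 and R2 overlap.
R4 starts after R3 ends — done with R3.
R4 starts after R2 ends — done with R2.
R5 starts exactly when R4 ends (back-to-back, no overlap) — done with R4.
R6 starts before R5 ends → R5 and R6 overlap.
R7 starts after R5 ends.
R7 starts exactly when R6 ends (back-to-back, no overlap).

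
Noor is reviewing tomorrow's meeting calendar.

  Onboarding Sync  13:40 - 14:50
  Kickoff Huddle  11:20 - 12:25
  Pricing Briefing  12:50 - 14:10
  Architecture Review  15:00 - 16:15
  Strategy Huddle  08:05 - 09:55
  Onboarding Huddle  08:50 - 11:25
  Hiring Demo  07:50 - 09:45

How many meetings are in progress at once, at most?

3

Walk through starts and ends in time order (an end at T is processed before a start at T):
07:50 start Hiring Demo → 1
08:05 start Strategy Huddle → 2
08:50 start Onboarding Huddle → 3
09:45 end Hiring Demo → 2
09:55 end Strategy Huddle → 1
11:20 start Kickoff Huddle → 2
11:25 end Onboarding Huddle → 1
12:25 end Kickoff Huddle → 0
12:50 start Pricing Briefing → 1
13:40 start Onboarding Sync → 2
14:10 end Pricing Briefing → 1
14:50 end Onboarding Sync → 0
15:00 start Architecture Review → 1
16:15 end Architecture Review → 0
Peak is 3, at 08:50 (Hiring Demo, Onboarding Huddle, Strategy Huddle).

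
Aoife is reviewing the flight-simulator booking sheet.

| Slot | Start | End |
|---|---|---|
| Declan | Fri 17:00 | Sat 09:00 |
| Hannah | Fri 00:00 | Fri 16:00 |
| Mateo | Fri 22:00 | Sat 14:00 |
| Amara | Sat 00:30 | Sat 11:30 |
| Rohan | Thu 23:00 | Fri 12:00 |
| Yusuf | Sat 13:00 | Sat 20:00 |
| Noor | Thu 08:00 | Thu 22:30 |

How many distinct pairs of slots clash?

5

Two intervals overlap when each starts before the other ends.
Sorted by start: Noor, Rohan, Hannah, Declan, Mateo, Amara, Yusuf.
Rohan starts after Noor ends; Noor is clear from here.
Hannah starts before Rohan ends → Rohan and Hannah overlap.
Declan starts after Rohan ends; Rohan is clear from here.
Declan starts after Hannah ends; Hannah is clear from here.
Mateo starts before Declan ends → Declan and Mateo overlap.
Amara starts before Declan ends → Declan and Amara overlap.
Yusuf starts after Declan ends.
Amara starts before Mateo ends → Mateo and Amara overlap.
Yusuf starts before Mateo ends → Mateo and Yusuf overlap.
Yusuf starts after Amara ends.
Overlapping pairs: Amara & Declan, Amara & Mateo, Declan & Mateo, Hannah & Rohan, Mateo & Yusuf — 5 in total.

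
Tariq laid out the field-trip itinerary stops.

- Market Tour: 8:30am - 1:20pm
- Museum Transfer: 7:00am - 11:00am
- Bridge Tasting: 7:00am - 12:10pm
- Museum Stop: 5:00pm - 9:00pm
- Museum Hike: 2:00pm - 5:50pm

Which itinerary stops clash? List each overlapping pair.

Sorted by start: Bridge Tasting, Museum Transfer, Market Tour, Museum Hike, Museum Stop.
Museum Transfer starts before Bridge Tasting ends → Bridge Tasting and Museum Transfer overlap.
Market Tour starts before Bridge Tasting ends → Bridge Tasting and Market Tour overlap.
Museum Hike starts after Bridge Tasting ends, so Bridge Tasting has no further overlaps.
Market Tour starts before Museum Transfer ends → Museum Transfer and Market Tour overlap.
Museum Hike starts after Museum Transfer ends, so Museum Transfer has no further overlaps.
Museum Hike starts after Market Tour ends, so Market Tour has no further overlaps.
Museum Stop starts before Museum Hike ends → Museum Hike and Museum Stop overlap.

Bridge Tasting & Market Tour, Bridge Tasting & Museum Transfer, Market Tour & Museum Transfer, Museum Hike & Museum Stop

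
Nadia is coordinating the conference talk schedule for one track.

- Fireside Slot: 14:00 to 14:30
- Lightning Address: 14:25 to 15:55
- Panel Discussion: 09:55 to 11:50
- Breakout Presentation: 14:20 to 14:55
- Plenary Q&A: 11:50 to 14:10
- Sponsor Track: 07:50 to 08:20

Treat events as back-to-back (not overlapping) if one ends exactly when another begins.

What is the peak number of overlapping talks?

3

Walk through starts and ends in time order (an end at T is processed before a start at T):
07:50 start Sponsor Track → 1
08:20 end Sponsor Track → 0
09:55 start Panel Discussion → 1
11:50 end Panel Discussion → 0
11:50 start Plenary Q&A → 1
14:00 start Fireside Slot → 2
14:10 end Plenary Q&A → 1
14:20 start Breakout Presentation → 2
14:25 start Lightning Address → 3
14:30 end Fireside Slot → 2
14:55 end Breakout Presentation → 1
15:55 end Lightning Address → 0
Peak is 3, at 14:25 (Breakout Presentation, Fireside Slot, Lightning Address).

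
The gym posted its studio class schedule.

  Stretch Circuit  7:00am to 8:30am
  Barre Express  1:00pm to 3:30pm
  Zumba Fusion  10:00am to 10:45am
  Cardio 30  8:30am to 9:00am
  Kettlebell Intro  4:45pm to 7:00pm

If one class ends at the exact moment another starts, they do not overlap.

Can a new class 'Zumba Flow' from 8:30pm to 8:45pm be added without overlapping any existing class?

Stretch Circuit: ends 8:30am at or before Zumba Flow starts 8:30pm → clear.
Cardio 30: ends 9:00am at or before Zumba Flow starts 8:30pm → clear.
Zumba Fusion: ends 10:45am at or before Zumba Flow starts 8:30pm → clear.
Barre Express: ends 3:30pm at or before Zumba Flow starts 8:30pm → clear.
Kettlebell Intro: ends 7:00pm at or before Zumba Flow starts 8:30pm → clear.

Yes — the slot is free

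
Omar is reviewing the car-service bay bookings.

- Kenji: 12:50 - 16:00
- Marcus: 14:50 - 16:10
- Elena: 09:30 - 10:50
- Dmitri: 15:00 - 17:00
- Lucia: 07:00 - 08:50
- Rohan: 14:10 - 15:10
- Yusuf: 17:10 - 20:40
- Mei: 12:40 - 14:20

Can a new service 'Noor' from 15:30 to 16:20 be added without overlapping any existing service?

Lucia: ends 08:50 at or before Noor starts 15:30 → clear.
Elena: ends 10:50 at or before Noor starts 15:30 → clear.
Mei: ends 14:20 at or before Noor starts 15:30 → clear.
Kenji: starts 12:50 before Noor ends 16:20, and ends 16:00 after Noor starts 15:30 → overlap.
Rohan: ends 15:10 at or before Noor starts 15:30 → clear.
Marcus: starts 14:50 before Noor ends 16:20, and ends 16:10 after Noor starts 15:30 → overlap.
Dmitri: starts 15:00 before Noor ends 16:20, and ends 17:00 after Noor starts 15:30 → overlap.
Yusuf: starts 17:10 at or after Noor ends 16:20 → clear.
Noor overlaps Marcus, Kenji, Dmitri.

No — it overlaps Dmitri, Kenji, Marcus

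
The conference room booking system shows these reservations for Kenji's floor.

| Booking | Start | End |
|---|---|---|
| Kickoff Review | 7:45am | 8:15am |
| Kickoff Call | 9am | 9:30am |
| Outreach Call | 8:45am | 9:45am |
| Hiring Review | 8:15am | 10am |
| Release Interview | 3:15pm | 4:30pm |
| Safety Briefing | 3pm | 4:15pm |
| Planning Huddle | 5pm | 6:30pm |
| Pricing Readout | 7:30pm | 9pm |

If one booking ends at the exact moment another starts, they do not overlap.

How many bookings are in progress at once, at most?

Sort all start/end points and keep a running count:
7:45am start Kickoff Review → 1
8:15am end Kickoff Review → 0
8:15am start Hiring Review → 1
8:45am start Outreach Call → 2
9am start Kickoff Call → 3
9:30am end Kickoff Call → 2
9:45am end Outreach Call → 1
10am end Hiring Review → 0
3pm start Safety Briefing → 1
3:15pm start Release Interview → 2
4:15pm end Safety Briefing → 1
4:30pm end Release Interview → 0
5pm start Planning Huddle → 1
6:30pm end Planning Huddle → 0
7:30pm start Pricing Readout → 1
9pm end Pricing Readout → 0
Peak is 3, at 9am (Hiring Review, Kickoff Call, Outreach Call).

3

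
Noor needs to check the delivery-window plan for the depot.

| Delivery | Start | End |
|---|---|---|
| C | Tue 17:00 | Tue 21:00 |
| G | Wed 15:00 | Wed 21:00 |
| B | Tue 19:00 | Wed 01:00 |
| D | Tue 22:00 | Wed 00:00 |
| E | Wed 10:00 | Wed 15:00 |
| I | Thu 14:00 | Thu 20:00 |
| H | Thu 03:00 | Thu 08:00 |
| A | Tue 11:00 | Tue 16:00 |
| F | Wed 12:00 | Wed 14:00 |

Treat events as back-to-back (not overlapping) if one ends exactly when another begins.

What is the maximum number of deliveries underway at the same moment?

Walk through starts and ends in time order (an end at T is processed before a start at T):
Tue 11:00 start A → 1
Tue 16:00 end A → 0
Tue 17:00 start C → 1
Tue 19:00 start B → 2
Tue 21:00 end C → 1
Tue 22:00 start D → 2
Wed 00:00 end D → 1
Wed 01:00 end B → 0
Wed 10:00 start E → 1
Wed 12:00 start F → 2
Wed 14:00 end F → 1
Wed 15:00 end E → 0
Wed 15:00 start G → 1
Wed 21:00 end G → 0
Thu 03:00 start H → 1
Thu 08:00 end H → 0
Thu 14:00 start I → 1
Thu 20:00 end I → 0
Peak is 2, at Tue 19:00 (B, C).

2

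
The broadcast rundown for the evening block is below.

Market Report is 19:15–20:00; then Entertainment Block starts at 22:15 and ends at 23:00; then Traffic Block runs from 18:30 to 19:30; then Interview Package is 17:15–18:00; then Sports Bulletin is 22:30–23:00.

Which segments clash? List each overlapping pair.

Check each pair: they overlap iff neither finishes before the other starts.
Sorted by start: Interview Package, Traffic Block, Market Report, Entertainment Block, Sports Bulletin.
Traffic Block starts after Interview Package ends; Interview Package is clear from here.
Market Report starts before Traffic Block ends → Traffic Block and Market Report overlap.
Entertainment Block starts after Traffic Block ends; Traffic Block is clear from here.
Entertainment Block starts after Market Report ends; Market Report is clear from here.
Sports Bulletin starts before Entertainment Block ends → Entertainment Block and Sports Bulletin overlap.

Entertainment Block & Sports Bulletin, Market Report & Traffic Block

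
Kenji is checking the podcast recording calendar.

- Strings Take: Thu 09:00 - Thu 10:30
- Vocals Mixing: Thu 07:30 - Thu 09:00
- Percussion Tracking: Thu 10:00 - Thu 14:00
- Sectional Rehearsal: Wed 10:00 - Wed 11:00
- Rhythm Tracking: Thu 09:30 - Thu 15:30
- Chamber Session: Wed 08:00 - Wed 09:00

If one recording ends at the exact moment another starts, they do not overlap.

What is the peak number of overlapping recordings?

3

Sweep the timeline, counting +1 at each start and −1 at each end (ends before starts at a tie):
Wed 08:00 start Chamber Session → 1
Wed 09:00 end Chamber Session → 0
Wed 10:00 start Sectional Rehearsal → 1
Wed 11:00 end Sectional Rehearsal → 0
Thu 07:30 start Vocals Mixing → 1
Thu 09:00 end Vocals Mixing → 0
Thu 09:00 start Strings Take → 1
Thu 09:30 start Rhythm Tracking → 2
Thu 10:00 start Percussion Tracking → 3
Thu 10:30 end Strings Take → 2
Thu 14:00 end Percussion Tracking → 1
Thu 15:30 end Rhythm Tracking → 0
Peak is 3, at Thu 10:00 (Percussion Tracking, Rhythm Tracking, Strings Take).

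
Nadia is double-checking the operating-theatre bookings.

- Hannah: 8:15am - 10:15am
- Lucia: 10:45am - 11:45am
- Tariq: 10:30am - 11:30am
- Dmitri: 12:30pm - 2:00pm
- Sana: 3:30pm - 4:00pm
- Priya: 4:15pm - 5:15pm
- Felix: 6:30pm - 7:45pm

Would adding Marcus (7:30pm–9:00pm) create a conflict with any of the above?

Yes — it overlaps Felix

Hannah: ends 10:15am at or before Marcus starts 7:30pm → clear.
Tariq: ends 11:30am at or before Marcus starts 7:30pm → clear.
Lucia: ends 11:45am at or before Marcus starts 7:30pm → clear.
Dmitri: ends 2:00pm at or before Marcus starts 7:30pm → clear.
Sana: ends 4:00pm at or before Marcus starts 7:30pm → clear.
Priya: ends 5:15pm at or before Marcus starts 7:30pm → clear.
Felix: starts 6:30pm before Marcus ends 9:00pm, and ends 7:45pm after Marcus starts 7:30pm → overlap.
Marcus overlaps Felix.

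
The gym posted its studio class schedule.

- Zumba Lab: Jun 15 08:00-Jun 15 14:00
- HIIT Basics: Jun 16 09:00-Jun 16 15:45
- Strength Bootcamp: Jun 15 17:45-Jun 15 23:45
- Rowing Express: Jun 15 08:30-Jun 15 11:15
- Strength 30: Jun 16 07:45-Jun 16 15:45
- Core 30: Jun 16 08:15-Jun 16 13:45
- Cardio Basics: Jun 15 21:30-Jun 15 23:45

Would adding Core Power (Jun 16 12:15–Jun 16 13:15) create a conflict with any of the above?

Yes — it overlaps Core 30, HIIT Basics, Strength 30

Zumba Lab: ends Jun 15 14:00 at or before Core Power starts Jun 16 12:15 → clear.
Rowing Express: ends Jun 15 11:15 at or before Core Power starts Jun 16 12:15 → clear.
Strength Bootcamp: ends Jun 15 23:45 at or before Core Power starts Jun 16 12:15 → clear.
Cardio Basics: ends Jun 15 23:45 at or before Core Power starts Jun 16 12:15 → clear.
Strength 30: starts Jun 16 07:45 before Core Power ends Jun 16 13:15, and ends Jun 16 15:45 after Core Power starts Jun 16 12:15 → overlap.
Core 30: starts Jun 16 08:15 before Core Power ends Jun 16 13:15, and ends Jun 16 13:45 after Core Power starts Jun 16 12:15 → overlap.
HIIT Basics: starts Jun 16 09:00 before Core Power ends Jun 16 13:15, and ends Jun 16 15:45 after Core Power starts Jun 16 12:15 → overlap.
Core Power overlaps Strength 30, HIIT Basics, Core 30.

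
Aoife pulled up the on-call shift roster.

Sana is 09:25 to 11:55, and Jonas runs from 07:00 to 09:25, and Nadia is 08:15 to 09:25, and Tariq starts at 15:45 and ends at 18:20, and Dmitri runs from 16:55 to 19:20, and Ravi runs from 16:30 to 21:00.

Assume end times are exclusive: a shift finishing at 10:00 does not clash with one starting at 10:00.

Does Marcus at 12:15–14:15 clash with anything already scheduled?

Jonas: ends 09:25 at or before Marcus starts 12:15 → clear.
Nadia: ends 09:25 at or before Marcus starts 12:15 → clear.
Sana: ends 11:55 at or before Marcus starts 12:15 → clear.
Tariq: starts 15:45 at or after Marcus ends 14:15 → clear.
Ravi: starts 16:30 at or after Marcus ends 14:15 → clear.
Dmitri: starts 16:55 at or after Marcus ends 14:15 → clear.

No — it doesn't clash with anything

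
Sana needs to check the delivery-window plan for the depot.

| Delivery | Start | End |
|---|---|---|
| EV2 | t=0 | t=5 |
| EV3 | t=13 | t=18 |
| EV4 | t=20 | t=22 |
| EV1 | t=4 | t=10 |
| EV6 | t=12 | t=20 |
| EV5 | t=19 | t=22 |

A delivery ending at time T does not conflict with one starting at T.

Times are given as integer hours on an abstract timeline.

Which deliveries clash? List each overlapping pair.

Sorted by start: EV2, EV1, EV6, EV3, EV5, EV4.
EV1 starts before EV2 ends → EV2 and EV1 overlap.
EV6 starts after EV2 ends, so EV2 has no further overlaps.
EV6 starts after EV1 ends, so EV1 has no further overlaps.
EV3 starts before EV6 ends → EV6 and EV3 overlap.
EV5 starts before EV6 ends → EV6 and EV5 overlap.
EV4 starts exactly when EV6 ends (back-to-back, no overlap).
EV5 starts after EV3 ends, so EV3 has no further overlaps.
EV4 starts before EV5 ends → EV5 and EV4 overlap.

EV1 & EV2, EV3 & EV6, EV4 & EV5, EV5 & EV6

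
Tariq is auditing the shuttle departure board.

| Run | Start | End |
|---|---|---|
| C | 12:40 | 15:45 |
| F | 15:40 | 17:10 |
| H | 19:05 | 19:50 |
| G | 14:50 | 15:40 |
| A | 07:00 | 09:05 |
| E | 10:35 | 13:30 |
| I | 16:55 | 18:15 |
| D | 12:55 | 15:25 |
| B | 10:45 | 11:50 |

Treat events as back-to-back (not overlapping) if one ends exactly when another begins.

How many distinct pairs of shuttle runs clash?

8

Sorted by start: A, E, B, C, D, G, F, I, H.
E starts after A ends; A is clear from here.
B starts before E ends → E and B overlap.
C starts before E ends → E and C overlap.
D starts before E ends → E and D overlap.
G starts after E ends; E is clear from here.
C starts after B ends; B is clear from here.
D starts before C ends → C and D overlap.
G starts before C ends → C and G overlap.
F starts before C ends → C and F overlap.
I starts after C ends; C is clear from here.
G starts before D ends → D and G overlap.
F starts after D ends; D is clear from here.
F starts exactly when G ends (back-to-back, no overlap); G is clear from here.
I starts before F ends → F and I overlap.
H starts after F ends.
H starts after I ends.
Overlapping pairs: B & E, C & D, C & E, C & F, C & G, D & E, D & G, F & I — 8 in total.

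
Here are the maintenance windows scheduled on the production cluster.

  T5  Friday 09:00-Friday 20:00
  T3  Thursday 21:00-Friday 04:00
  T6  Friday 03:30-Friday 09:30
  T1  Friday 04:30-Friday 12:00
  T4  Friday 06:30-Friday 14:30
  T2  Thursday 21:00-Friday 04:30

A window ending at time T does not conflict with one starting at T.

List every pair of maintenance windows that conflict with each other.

Sorted by start: T2, T3, T6, T1, T4, T5.
T3 starts before T2 ends → T2 and T3 overlap.
T6 starts before T2 ends → T2 and T6 overlap.
T1 starts exactly when T2 ends (back-to-back, no overlap), so T2 has no further overlaps.
T6 starts before T3 ends → T3 and T6 overlap.
T1 starts after T3 ends, so T3 has no further overlaps.
T1 starts before T6 ends → T6 and T1 overlap.
T4 starts before T6 ends → T6 and T4 overlap.
T5 starts before T6 ends → T6 and T5 overlap.
T4 starts before T1 ends → T1 and T4 overlap.
T5 starts before T1 ends → T1 and T5 overlap.
T5 starts before T4 ends → T4 and T5 overlap.

T1 & T4, T1 & T5, T1 & T6, T2 & T3, T2 & T6, T3 & T6, T4 & T5, T4 & T6, T5 & T6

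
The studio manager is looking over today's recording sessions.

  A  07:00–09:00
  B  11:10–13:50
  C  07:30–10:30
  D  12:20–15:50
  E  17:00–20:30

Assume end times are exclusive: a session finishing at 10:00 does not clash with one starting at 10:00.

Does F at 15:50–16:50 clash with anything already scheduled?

No — it doesn't clash with anything

A: ends 09:00 at or before F starts 15:50 → clear.
C: ends 10:30 at or before F starts 15:50 → clear.
B: ends 13:50 at or before F starts 15:50 → clear.
D: ends 15:50 at or before F starts 15:50 → clear.
E: starts 17:00 at or after F ends 16:50 → clear.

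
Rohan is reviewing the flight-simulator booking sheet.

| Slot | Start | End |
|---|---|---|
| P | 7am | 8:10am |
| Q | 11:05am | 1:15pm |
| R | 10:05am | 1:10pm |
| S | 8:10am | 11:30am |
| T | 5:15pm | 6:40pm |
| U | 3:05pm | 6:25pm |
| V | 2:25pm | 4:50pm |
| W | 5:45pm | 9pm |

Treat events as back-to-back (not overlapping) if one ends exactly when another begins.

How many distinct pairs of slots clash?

7

Sorted by start: P, S, R, Q, V, U, T, W.
S starts exactly when P ends (back-to-back, no overlap), so P has no further overlaps.
R starts before S ends → S and R overlap.
Q starts before S ends → S and Q overlap.
V starts after S ends, so S has no further overlaps.
Q starts before R ends → R and Q overlap.
V starts after R ends, so R has no further overlaps.
V starts after Q ends, so Q has no further overlaps.
U starts before V ends → V and U overlap.
T starts after V ends, so V has no further overlaps.
T starts before U ends → U and T overlap.
W starts before U ends → U and W overlap.
W starts before T ends → T and W overlap.
Overlapping pairs: Q & R, Q & S, R & S, T & U, T & W, U & V, U & W — 7 in total.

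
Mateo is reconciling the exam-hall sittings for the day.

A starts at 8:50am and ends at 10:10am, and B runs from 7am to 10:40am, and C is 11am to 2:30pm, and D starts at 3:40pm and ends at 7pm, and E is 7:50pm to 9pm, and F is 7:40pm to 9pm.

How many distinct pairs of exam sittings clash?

Sorted by start: B, A, C, D, F, E.
A starts before B ends → B and A overlap.
C starts after B ends, so nothing later overlaps B either.
C starts after A ends, so nothing later overlaps A either.
D starts after C ends, so nothing later overlaps C either.
F starts after D ends, so nothing later overlaps D either.
E starts before F ends → F and E overlap.
Overlapping pairs: A & B, E & F — 2 in total.

2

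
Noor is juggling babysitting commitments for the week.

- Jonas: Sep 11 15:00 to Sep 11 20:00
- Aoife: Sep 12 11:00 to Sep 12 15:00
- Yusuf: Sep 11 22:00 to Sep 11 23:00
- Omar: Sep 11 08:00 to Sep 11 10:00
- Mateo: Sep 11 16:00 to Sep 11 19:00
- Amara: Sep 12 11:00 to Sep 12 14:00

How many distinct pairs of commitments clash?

2

Sorted by start: Omar, Jonas, Mateo, Yusuf, Amara, Aoife.
Jonas starts after Omar ends, so nothing later overlaps Omar either.
Mateo starts before Jonas ends → Jonas and Mateo overlap.
Yusuf starts after Jonas ends, so nothing later overlaps Jonas either.
Yusuf starts after Mateo ends, so nothing later overlaps Mateo either.
Amara starts after Yusuf ends, so nothing later overlaps Yusuf either.
Aoife starts before Amara ends → Amara and Aoife overlap.
Overlapping pairs: Amara & Aoife, Jonas & Mateo — 2 in total.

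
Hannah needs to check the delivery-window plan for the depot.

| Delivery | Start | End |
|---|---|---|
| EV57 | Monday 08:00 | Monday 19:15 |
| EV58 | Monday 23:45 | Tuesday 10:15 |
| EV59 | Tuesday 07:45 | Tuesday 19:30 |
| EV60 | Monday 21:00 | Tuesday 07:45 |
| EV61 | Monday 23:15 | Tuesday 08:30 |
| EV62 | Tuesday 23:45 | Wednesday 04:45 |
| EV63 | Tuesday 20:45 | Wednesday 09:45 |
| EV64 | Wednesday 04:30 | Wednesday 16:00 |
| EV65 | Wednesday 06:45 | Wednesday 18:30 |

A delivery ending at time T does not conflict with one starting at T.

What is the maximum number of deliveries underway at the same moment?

3

Sweep the timeline, counting +1 at each start and −1 at each end (ends before starts at a tie):
Monday 08:00 start EV57 → 1
Monday 19:15 end EV57 → 0
Monday 21:00 start EV60 → 1
Monday 23:15 start EV61 → 2
Monday 23:45 start EV58 → 3
Tuesday 07:45 end EV60 → 2
Tuesday 07:45 start EV59 → 3
Tuesday 08:30 end EV61 → 2
Tuesday 10:15 end EV58 → 1
Tuesday 19:30 end EV59 → 0
Tuesday 20:45 start EV63 → 1
Tuesday 23:45 start EV62 → 2
Wednesday 04:30 start EV64 → 3
Wednesday 04:45 end EV62 → 2
Wednesday 06:45 start EV65 → 3
Wednesday 09:45 end EV63 → 2
Wednesday 16:00 end EV64 → 1
Wednesday 18:30 end EV65 → 0
Peak is 3, at Monday 23:45 (EV58, EV60, EV61).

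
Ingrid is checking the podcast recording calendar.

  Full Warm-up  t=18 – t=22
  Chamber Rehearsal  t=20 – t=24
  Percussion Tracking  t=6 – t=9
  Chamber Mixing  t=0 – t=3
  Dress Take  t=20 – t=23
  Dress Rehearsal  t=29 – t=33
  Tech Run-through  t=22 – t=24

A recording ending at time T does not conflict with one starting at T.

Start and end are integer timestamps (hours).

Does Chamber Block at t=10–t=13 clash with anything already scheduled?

Chamber Mixing: ends t=3 at or before Chamber Block starts t=10 → clear.
Percussion Tracking: ends t=9 at or before Chamber Block starts t=10 → clear.
Full Warm-up: starts t=18 at or after Chamber Block ends t=13 → clear.
Chamber Rehearsal: starts t=20 at or after Chamber Block ends t=13 → clear.
Dress Take: starts t=20 at or after Chamber Block ends t=13 → clear.
Tech Run-through: starts t=22 at or after Chamber Block ends t=13 → clear.
Dress Rehearsal: starts t=29 at or after Chamber Block ends t=13 → clear.

No — it doesn't clash with anything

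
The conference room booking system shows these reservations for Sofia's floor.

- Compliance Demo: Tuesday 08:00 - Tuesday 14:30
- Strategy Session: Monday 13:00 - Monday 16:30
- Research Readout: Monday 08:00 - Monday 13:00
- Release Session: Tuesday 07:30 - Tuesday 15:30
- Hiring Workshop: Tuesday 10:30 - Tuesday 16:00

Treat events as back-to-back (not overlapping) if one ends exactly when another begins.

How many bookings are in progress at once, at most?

Sort all start/end points and keep a running count:
Monday 08:00 start Research Readout → 1
Monday 13:00 end Research Readout → 0
Monday 13:00 start Strategy Session → 1
Monday 16:30 end Strategy Session → 0
Tuesday 07:30 start Release Session → 1
Tuesday 08:00 start Compliance Demo → 2
Tuesday 10:30 start Hiring Workshop → 3
Tuesday 14:30 end Compliance Demo → 2
Tuesday 15:30 end Release Session → 1
Tuesday 16:00 end Hiring Workshop → 0
Peak is 3, at Tuesday 10:30 (Compliance Demo, Hiring Workshop, Release Session).

3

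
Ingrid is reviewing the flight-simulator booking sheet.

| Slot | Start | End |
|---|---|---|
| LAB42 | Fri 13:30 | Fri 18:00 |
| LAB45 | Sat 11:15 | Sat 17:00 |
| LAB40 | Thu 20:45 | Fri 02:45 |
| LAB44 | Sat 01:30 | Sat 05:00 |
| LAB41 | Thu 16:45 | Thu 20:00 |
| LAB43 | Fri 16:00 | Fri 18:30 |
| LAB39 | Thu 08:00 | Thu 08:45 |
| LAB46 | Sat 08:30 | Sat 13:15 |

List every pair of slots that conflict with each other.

LAB42 & LAB43, LAB45 & LAB46

Sorted by start: LAB39, LAB41, LAB40, LAB42, LAB43, LAB44, LAB46, LAB45.
LAB41 starts after LAB39 ends, so LAB39 has no further overlaps.
LAB40 starts after LAB41 ends, so LAB41 has no further overlaps.
LAB42 starts after LAB40 ends, so LAB40 has no further overlaps.
LAB43 starts before LAB42 ends → LAB42 and LAB43 overlap.
LAB44 starts after LAB42 ends, so LAB42 has no further overlaps.
LAB44 starts after LAB43 ends, so LAB43 has no further overlaps.
LAB46 starts after LAB44 ends, so LAB44 has no further overlaps.
LAB45 starts before LAB46 ends → LAB46 and LAB45 overlap.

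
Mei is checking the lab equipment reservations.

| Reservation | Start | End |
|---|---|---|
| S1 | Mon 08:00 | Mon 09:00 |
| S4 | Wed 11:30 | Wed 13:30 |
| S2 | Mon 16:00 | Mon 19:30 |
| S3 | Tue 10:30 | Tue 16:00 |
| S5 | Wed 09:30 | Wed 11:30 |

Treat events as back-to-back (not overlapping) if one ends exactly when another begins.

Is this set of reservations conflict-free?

Yes

Sorted by start: S1, S2, S3, S5, S4.
S2 starts after S1 ends; S1 is clear from here.
S3 starts after S2 ends; S2 is clear from here.
S5 starts after S3 ends; S3 is clear from here.
S4 starts exactly when S5 ends (back-to-back, no overlap).
Every pair is clear; the schedule has no overlaps.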